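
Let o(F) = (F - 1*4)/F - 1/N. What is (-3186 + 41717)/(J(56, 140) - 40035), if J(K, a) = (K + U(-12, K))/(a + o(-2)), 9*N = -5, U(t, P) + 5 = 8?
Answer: -27896444/28985045 ≈ -0.96244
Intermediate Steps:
U(t, P) = 3 (U(t, P) = -5 + 8 = 3)
N = -5/9 (N = (1/9)*(-5) = -5/9 ≈ -0.55556)
o(F) = 9/5 + (-4 + F)/F (o(F) = (F - 1*4)/F - 1/(-5/9) = (F - 4)/F - 1*(-9/5) = (-4 + F)/F + 9/5 = 9/5 + (-4 + F)/F)
J(K, a) = (3 + K)/(24/5 + a) (J(K, a) = (K + 3)/(a + (14/5 - 4/(-2))) = (3 + K)/(a + (14/5 - 4*(-1/2))) = (3 + K)/(a + (14/5 + 2)) = (3 + K)/(a + 24/5) = (3 + K)/(24/5 + a))
(-3186 + 41717)/(J(56, 140) - 40035) = (-3186 + 41717)/(5*(3 + 56)/(24 + 5*140) - 40035) = 38531/(5*59/(24 + 700) - 40035) = 38531/(5*59/724 - 40035) = 38531/(5*(1/724)*59 - 40035) = 38531/(295/724 - 40035) = 38531/(-28985045/724) = 38531*(-724/28985045) = -27896444/28985045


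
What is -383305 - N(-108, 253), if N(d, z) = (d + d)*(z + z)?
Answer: -274009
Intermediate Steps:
N(d, z) = 4*d*z (N(d, z) = (2*d)*(2*z) = 4*d*z)
-383305 - N(-108, 253) = -383305 - 4*(-108)*253 = -383305 - 1*(-109296) = -383305 + 109296 = -274009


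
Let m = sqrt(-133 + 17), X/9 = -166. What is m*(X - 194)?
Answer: -3376*I*sqrt(29) ≈ -18180.0*I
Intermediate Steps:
X = -1494 (X = 9*(-166) = -1494)
m = 2*I*sqrt(29) (m = sqrt(-116) = 2*I*sqrt(29) ≈ 10.77*I)
m*(X - 194) = (2*I*sqrt(29))*(-1494 - 194) = (2*I*sqrt(29))*(-1688) = -3376*I*sqrt(29)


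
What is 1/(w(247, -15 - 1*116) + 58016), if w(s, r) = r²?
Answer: 1/75177 ≈ 1.3302e-5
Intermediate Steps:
1/(w(247, -15 - 1*116) + 58016) = 1/((-15 - 1*116)² + 58016) = 1/((-15 - 116)² + 58016) = 1/((-131)² + 58016) = 1/(17161 + 58016) = 1/75177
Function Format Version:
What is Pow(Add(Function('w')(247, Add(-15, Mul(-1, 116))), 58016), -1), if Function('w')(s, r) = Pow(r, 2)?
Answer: Rational(1, 75177) ≈ 1.3302e-5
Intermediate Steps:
Pow(Add(Function('w')(247, Add(-15, Mul(-1, 116))), 58016), -1) = Pow(Add(Pow(Add(-15, Mul(-1, 116)), 2), 58016), -1) = Pow(Add(Pow(Add(-15, -116), 2), 58016), -1) = Pow(Add(Pow(-131, 2), 58016), -1) = Pow(Add(17161, 58016), -1) = Pow(75177, -1) = Rational(1, 75177)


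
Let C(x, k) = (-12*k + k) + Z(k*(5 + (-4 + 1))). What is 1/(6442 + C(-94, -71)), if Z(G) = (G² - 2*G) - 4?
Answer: 1/27667 ≈ 3.6144e-5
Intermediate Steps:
Z(G) = -4 + G² - 2*G
C(x, k) = -4 - 15*k + 4*k² (C(x, k) = (-12*k + k) + (-4 + (k*(5 + (-4 + 1)))² - 2*k*(5 + (-4 + 1))) = -11*k + (-4 + (k*(5 - 3))² - 2*k*(5 - 3)) = -11*k + (-4 + (k*2)² - 2*k*2) = -11*k + (-4 + (2*k)² - 4*k) = -11*k + (-4 + 4*k² - 4*k) = -11*k + (-4 - 4*k + 4*k²) = -4 - 15*k + 4*k²)
1/(6442 + C(-94, -71)) = 1/(6442 + (-4 - 15*(-71) + 4*(-71)²)) = 1/(6442 + (-4 + 1065 + 4*5041)) = 1/(6442 + (-4 + 1065 + 20164)) = 1/(6442 + 21225) = 1/27667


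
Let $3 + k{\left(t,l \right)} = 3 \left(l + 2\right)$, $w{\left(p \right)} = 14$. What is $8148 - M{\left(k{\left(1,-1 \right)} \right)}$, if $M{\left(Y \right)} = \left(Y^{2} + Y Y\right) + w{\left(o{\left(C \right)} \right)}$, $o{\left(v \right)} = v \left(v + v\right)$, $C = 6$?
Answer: $8134$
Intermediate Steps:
$o{\left(v \right)} = 2 v^{2}$ ($o{\left(v \right)} = v 2 v = 2 v^{2}$)
$k{\left(t,l \right)} = 3 + 3 l$ ($k{\left(t,l \right)} = -3 + 3 \left(l + 2\right) = -3 + 3 \left(2 + l\right) = -3 + \left(6 + 3 l\right) = 3 + 3 l$)
$M{\left(Y \right)} = 14 + 2 Y^{2}$ ($M{\left(Y \right)} = \left(Y^{2} + Y Y\right) + 14 = \left(Y^{2} + Y^{2}\right) + 14 = 2 Y^{2} + 14 = 14 + 2 Y^{2}$)
$8148 - M{\left(k{\left(1,-1 \right)} \right)} = 8148 - \left(14 + 2 \left(3 + 3 \left(-1\right)\right)^{2}\right) = 8148 - \left(14 + 2 \left(3 - 3\right)^{2}\right) = 8148 - \left(14 + 2 \cdot 0^{2}\right) = 8148 - \left(14 + 2 \cdot 0\right) = 8148 - \left(14 + 0\right) = 8148 - 14 = 8134$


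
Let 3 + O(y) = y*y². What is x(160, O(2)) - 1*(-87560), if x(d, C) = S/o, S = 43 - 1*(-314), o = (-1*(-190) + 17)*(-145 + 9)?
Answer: 48333113/552 ≈ 87560.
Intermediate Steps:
o = -28152 (o = (190 + 17)*(-136) = 207*(-136) = -28152)
S = 357 (S = 43 + 314 = 357)
O(y) = -3 + y³ (O(y) = -3 + y*y² = -3 + y³)
x(d, C) = -7/552 (x(d, C) = 357/(-28152) = 357*(-1/28152) = -7/552)
x(160, O(2)) - 1*(-87560) = -7/552 - 1*(-87560) = -7/552 + 87560 = 48333113/552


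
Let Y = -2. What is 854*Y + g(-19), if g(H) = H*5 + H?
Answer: -1822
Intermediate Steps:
g(H) = 6*H (g(H) = 5*H + H = 6*H)
854*Y + g(-19) = 854*(-2) + 6*(-19) = -1708 - 114 = -1822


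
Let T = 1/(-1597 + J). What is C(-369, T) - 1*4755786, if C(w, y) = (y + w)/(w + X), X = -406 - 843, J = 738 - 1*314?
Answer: -4513036198783/948957 ≈ -4.7558e+6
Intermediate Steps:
J = 424 (J = 738 - 314 = 424)
T = -1/1173 (T = 1/(-1597 + 424) = 1/(-1173) = -1/1173 ≈ -0.00085251)
X = -1249
C(w, y) = (w + y)/(-1249 + w) (C(w, y) = (y + w)/(w - 1249) = (w + y)/(-1249 + w))
C(-369, T) - 1*4755786 = (-369 - 1/1173)/(-1249 - 369) - 1*4755786 = -432838/1173/(-1618) - 4755786 = -1/1618*(-432838/1173) - 4755786 = 216419/948957 - 4755786 = -4513036198783/948957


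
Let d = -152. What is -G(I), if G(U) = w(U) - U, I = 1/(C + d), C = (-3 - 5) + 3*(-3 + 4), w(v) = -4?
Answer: 627/157 ≈ 3.9936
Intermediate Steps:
C = -5 (C = -8 + 3*1 = -8 + 3 = -5)
I = -1/157 (I = 1/(-5 - 152) = 1/(-157) = -1/157 ≈ -0.0063694)
G(U) = -4 - U
-G(I) = -(-4 - 1*(-1/157)) = -(-4 + 1/157) = -1*(-627/157) = 627/157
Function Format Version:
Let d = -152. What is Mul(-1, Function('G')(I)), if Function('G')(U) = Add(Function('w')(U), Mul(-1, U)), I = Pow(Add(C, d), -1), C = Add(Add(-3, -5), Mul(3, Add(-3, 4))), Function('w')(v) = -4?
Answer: Rational(627, 157) ≈ 3.9936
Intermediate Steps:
C = -5 (C = Add(-8, Mul(3, 1)) = Add(-8, 3) = -5)
I = Rational(-1, 157) (I = Pow(Add(-5, -152), -1) = Pow(-157, -1) = Rational(-1, 157) ≈ -0.0063694)
Function('G')(U) = Add(-4, Mul(-1, U))
Mul(-1, Function('G')(I)) = Mul(-1, Add(-4, Mul(-1, Rational(-1, 157)))) = Mul(-1, Add(-4, Rational(1, 157))) = Mul(-1, Rational(-627, 157)) = Rational(627, 157)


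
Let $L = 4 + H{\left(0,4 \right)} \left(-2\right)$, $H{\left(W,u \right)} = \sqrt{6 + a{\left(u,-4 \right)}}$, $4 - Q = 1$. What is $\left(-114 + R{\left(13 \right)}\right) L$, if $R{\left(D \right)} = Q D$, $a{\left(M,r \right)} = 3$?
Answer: $150$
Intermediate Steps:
$Q = 3$ ($Q = 4 - 1 = 3$)
$H{\left(W,u \right)} = 3$ ($H{\left(W,u \right)} = \sqrt{6 + 3} = \sqrt{9} = 3$)
$R{\left(D \right)} = 3 D$
$L = -2$ ($L = 4 + 3 \left(-2\right) = 4 - 6 = -2$)
$\left(-114 + R{\left(13 \right)}\right) L = \left(-114 + 3 \cdot 13\right) \left(-2\right) = \left(-114 + 39\right) \left(-2\right) = \left(-75\right) \left(-2\right) = 150$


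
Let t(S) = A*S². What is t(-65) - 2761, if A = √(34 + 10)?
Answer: -2761 + 8450*√11 ≈ 25264.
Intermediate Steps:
A = 2*√11 (A = √44 = 2*√11 ≈ 6.6332)
t(S) = 2*√11*S² (t(S) = (2*√11)*S² = 2*√11*S²)
t(-65) - 2761 = 2*√11*(-65)² - 2761 = 2*√11*4225 - 2761 = 8450*√11 - 2761 = -2761 + 8450*√11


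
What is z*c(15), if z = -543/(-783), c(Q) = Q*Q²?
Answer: 67875/29 ≈ 2340.5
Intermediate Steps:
c(Q) = Q³
z = 181/261 (z = -543*(-1/783) = 181/261 ≈ 0.69349)
z*c(15) = (181/261)*15³ = (181/261)*3375 = 67875/29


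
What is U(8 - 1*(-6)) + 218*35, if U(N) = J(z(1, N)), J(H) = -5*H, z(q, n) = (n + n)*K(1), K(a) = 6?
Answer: 6790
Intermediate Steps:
z(q, n) = 12*n (z(q, n) = (n + n)*6 = (2*n)*6 = 12*n)
U(N) = -60*N
U(8 - 1*(-6)) + 218*35 = -60*(8 - 1*(-6)) + 218*35 = -60*(8 + 6) + 7630 = -60*14 + 7630 = -840 + 7630 = 6790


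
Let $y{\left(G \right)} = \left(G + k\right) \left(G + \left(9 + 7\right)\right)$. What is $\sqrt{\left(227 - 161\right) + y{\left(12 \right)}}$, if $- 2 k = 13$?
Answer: $2 \sqrt{55} \approx 14.832$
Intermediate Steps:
$k = - \frac{13}{2}$ ($k = \left(- \frac{1}{2}\right) 13 = - \frac{13}{2} \approx -6.5$)
$y{\left(G \right)} = \left(16 + G\right) \left(- \frac{13}{2} + G\right)$ ($y{\left(G \right)} = \left(G - \frac{13}{2}\right) \left(G + \left(9 + 7\right)\right) = \left(- \frac{13}{2} + G\right) \left(G + 16\right) = \left(- \frac{13}{2} + G\right) \left(16 + G\right) = \left(16 + G\right) \left(- \frac{13}{2} + G\right)$)
$\sqrt{\left(227 - 161\right) + y{\left(12 \right)}} = \sqrt{\left(227 - 161\right) + \left(-104 + 12^{2} + \frac{19}{2} \cdot 12\right)} = \sqrt{66 + \left(-104 + 144 + 114\right)} = \sqrt{66 + 154} = \sqrt{220} = 2 \sqrt{55}$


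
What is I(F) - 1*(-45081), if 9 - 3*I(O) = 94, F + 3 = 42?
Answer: 135158/3 ≈ 45053.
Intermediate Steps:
F = 39 (F = -3 + 42 = 39)
I(O) = -85/3 (I(O) = 3 - ⅓*94 = 3 - 94/3 = -85/3)
I(F) - 1*(-45081) = -85/3 - 1*(-45081) = -85/3 + 45081 = 135158/3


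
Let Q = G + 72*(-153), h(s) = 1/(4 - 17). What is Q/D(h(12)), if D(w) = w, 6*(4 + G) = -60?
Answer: 143390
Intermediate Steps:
h(s) = -1/13 (h(s) = 1/(-13) = -1/13)
G = -14 (G = -4 + (⅙)*(-60) = -4 - 10 = -14)
Q = -11030 (Q = -14 + 72*(-153) = -14 - 11016 = -11030)
Q/D(h(12)) = -11030/(-1/13) = -11030*(-13) = 143390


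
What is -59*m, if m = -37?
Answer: 2183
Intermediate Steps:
-59*m = -59*(-37) = 2183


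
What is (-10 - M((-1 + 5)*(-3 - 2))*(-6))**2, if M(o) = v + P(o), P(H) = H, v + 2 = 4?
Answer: 13924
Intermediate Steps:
v = 2 (v = -2 + 4 = 2)
M(o) = 2 + o
(-10 - M((-1 + 5)*(-3 - 2))*(-6))**2 = (-10 - (2 + (-1 + 5)*(-3 - 2))*(-6))**2 = (-10 - (2 + 4*(-5))*(-6))**2 = (-10 - (2 - 20)*(-6))**2 = (-10 - (-18)*(-6))**2 = (-10 - 1*108)**2 = (-10 - 108)**2 = (-118)**2 = 13924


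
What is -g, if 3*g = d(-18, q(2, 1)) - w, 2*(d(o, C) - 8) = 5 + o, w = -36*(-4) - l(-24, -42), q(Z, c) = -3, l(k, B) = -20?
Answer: 325/6 ≈ 54.167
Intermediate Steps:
w = 164 (w = -36*(-4) - 1*(-20) = 144 + 20 = 164)
d(o, C) = 21/2 + o/2 (d(o, C) = 8 + (5 + o)/2 = 8 + (5/2 + o/2) = 21/2 + o/2)
g = -325/6 (g = ((21/2 + (½)*(-18)) - 1*164)/3 = ((21/2 - 9) - 164)/3 = (3/2 - 164)/3 = (⅓)*(-325/2) = -325/6 ≈ -54.167)
-g = -1*(-325/6) = 325/6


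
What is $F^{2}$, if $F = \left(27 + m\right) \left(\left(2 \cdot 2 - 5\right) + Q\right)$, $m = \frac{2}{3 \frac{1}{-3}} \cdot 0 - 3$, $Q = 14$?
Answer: $97344$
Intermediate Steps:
$m = -3$ ($m = \frac{2}{3 \left(- \frac{1}{3}\right)} 0 - 3 = \frac{2}{-1} \cdot 0 - 3 = 2 \left(-1\right) 0 - 3 = \left(-2\right) 0 - 3 = 0 - 3 = -3$)
$F = 312$ ($F = \left(27 - 3\right) \left(\left(2 \cdot 2 - 5\right) + 14\right) = 24 \left(\left(4 - 5\right) + 14\right) = 24 \left(-1 + 14\right) = 24 \cdot 13 = 312$)
$F^{2} = 312^{2} = 97344$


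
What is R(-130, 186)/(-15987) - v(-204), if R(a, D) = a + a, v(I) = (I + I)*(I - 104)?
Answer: -2008990108/15987 ≈ -1.2566e+5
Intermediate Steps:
v(I) = 2*I*(-104 + I) (v(I) = (2*I)*(-104 + I) = 2*I*(-104 + I))
R(a, D) = 2*a
R(-130, 186)/(-15987) - v(-204) = (2*(-130))/(-15987) - 2*(-204)*(-104 - 204) = -260*(-1/15987) - 2*(-204)*(-308) = 260/15987 - 1*125664 = 260/15987 - 125664 = -2008990108/15987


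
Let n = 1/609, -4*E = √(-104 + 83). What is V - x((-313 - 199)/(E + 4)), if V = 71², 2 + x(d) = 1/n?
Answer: 4434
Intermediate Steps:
E = -I*√21/4 (E = -√(-104 + 83)/4 = -I*√21/4 ≈ -1.1456*I)
n = 1/609 ≈ 0.0016420
x(d) = 607 (x(d) = -2 + 1/(1/609) = -2 + 609 = 607)
V = 5041
V - x((-313 - 199)/(E + 4)) = 5041 - 1*607 = 5041 - 607 = 4434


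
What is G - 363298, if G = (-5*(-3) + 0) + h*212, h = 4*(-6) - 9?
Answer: -370279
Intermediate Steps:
h = -33 (h = -24 - 9 = -33)
G = -6981 (G = (-5*(-3) + 0) - 33*212 = (15 + 0) - 6996 = 15 - 6996 = -6981)
G - 363298 = -6981 - 363298 = -370279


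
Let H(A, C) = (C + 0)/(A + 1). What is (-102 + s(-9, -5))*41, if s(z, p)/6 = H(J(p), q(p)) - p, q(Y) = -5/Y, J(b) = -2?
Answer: -3198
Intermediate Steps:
H(A, C) = C/(1 + A)
s(z, p) = -6*p + 30/p (s(z, p) = 6*((-5/p)/(1 - 2) - p) = 6*(-5/p/(-1) - p) = 6*(-5/p*(-1) - p) = 6*(5/p - p) = 6*(-p + 5/p) = -6*p + 30/p)
(-102 + s(-9, -5))*41 = (-102 + (-6*(-5) + 30/(-5)))*41 = (-102 + (30 + 30*(-⅕)))*41 = (-102 + (30 - 6))*41 = (-102 + 24)*41 = -78*41 = -3198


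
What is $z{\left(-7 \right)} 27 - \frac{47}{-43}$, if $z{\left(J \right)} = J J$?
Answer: $\frac{56936}{43} \approx 1324.1$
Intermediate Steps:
$z{\left(J \right)} = J^{2}$
$z{\left(-7 \right)} 27 - \frac{47}{-43} = \left(-7\right)^{2} \cdot 27 - \frac{47}{-43} = 49 \cdot 27 - - \frac{47}{43} = 1323 + \frac{47}{43} = \frac{56936}{43}$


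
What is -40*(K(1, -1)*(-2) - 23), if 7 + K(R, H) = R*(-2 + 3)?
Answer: 440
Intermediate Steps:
K(R, H) = -7 + R (K(R, H) = -7 + R*(-2 + 3) = -7 + R*1 = -7 + R)
-40*(K(1, -1)*(-2) - 23) = -40*((-7 + 1)*(-2) - 23) = -40*(-6*(-2) - 23) = -40*(12 - 23) = -40*(-11) = 440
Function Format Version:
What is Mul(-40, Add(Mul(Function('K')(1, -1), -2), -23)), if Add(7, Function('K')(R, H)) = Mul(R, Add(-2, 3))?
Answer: 440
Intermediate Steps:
Function('K')(R, H) = Add(-7, R) (Function('K')(R, H) = Add(-7, Mul(R, Add(-2, 3))) = Add(-7, Mul(R, 1)) = Add(-7, R))
Mul(-40, Add(Mul(Function('K')(1, -1), -2), -23)) = Mul(-40, Add(Mul(Add(-7, 1), -2), -23)) = Mul(-40, Add(Mul(-6, -2), -23)) = Mul(-40, Add(12, -23)) = Mul(-40, -11) = 440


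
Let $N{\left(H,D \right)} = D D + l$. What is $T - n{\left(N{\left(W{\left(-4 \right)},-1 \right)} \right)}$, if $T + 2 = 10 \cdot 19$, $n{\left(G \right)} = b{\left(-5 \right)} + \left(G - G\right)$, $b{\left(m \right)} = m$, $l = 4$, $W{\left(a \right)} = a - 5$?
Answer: $193$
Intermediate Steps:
$W{\left(a \right)} = -5 + a$
$N{\left(H,D \right)} = 4 + D^{2}$ ($N{\left(H,D \right)} = D D + 4 = D^{2} + 4 = 4 + D^{2}$)
$n{\left(G \right)} = -5$ ($n{\left(G \right)} = -5 + \left(G - G\right) = -5 + 0 = -5$)
$T = 188$ ($T = -2 + 10 \cdot 19 = -2 + 190 = 188$)
$T - n{\left(N{\left(W{\left(-4 \right)},-1 \right)} \right)} = 188 - -5 = 188 + 5 = 193$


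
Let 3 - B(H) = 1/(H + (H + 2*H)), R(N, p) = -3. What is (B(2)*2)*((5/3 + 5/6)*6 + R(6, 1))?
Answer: 69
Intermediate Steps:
B(H) = 3 - 1/(4*H) (B(H) = 3 - 1/(H + (H + 2*H)) = 3 - 1/(H + 3*H) = 3 - 1/(4*H))
(B(2)*2)*((5/3 + 5/6)*6 + R(6, 1)) = ((3 - ¼/2)*2)*((5/3 + 5/6)*6 - 3) = ((3 - ¼*½)*2)*((5*(⅓) + 5*(⅙))*6 - 3) = ((3 - ⅛)*2)*((5/3 + ⅚)*6 - 3) = ((23/8)*2)*((5/2)*6 - 3) = 23*(15 - 3)/4 = (23/4)*12 = 69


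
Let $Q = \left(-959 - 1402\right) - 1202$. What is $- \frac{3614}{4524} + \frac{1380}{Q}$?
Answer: $- \frac{735377}{619962} \approx -1.1862$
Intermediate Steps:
$Q = -3563$ ($Q = -2361 - 1202 = -3563$)
$- \frac{3614}{4524} + \frac{1380}{Q} = - \frac{3614}{4524} + \frac{1380}{-3563} = \left(-3614\right) \frac{1}{4524} + 1380 \left(- \frac{1}{3563}\right) = - \frac{139}{174} - \frac{1380}{3563} = - \frac{735377}{619962}$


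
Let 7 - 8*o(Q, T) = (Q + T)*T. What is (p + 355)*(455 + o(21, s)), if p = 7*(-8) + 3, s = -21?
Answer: 550697/4 ≈ 1.3767e+5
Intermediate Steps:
o(Q, T) = 7/8 - T*(Q + T)/8 (o(Q, T) = 7/8 - (Q + T)*T/8 = 7/8 - T*(Q + T)/8)
p = -53 (p = -56 + 3 = -53)
(p + 355)*(455 + o(21, s)) = (-53 + 355)*(455 + (7/8 - 1/8*(-21)**2 - 1/8*21*(-21))) = 302*(455 + (7/8 - 1/8*441 + 441/8)) = 302*(455 + (7/8 - 441/8 + 441/8)) = 302*(455 + 7/8) = 302*(3647/8) = 550697/4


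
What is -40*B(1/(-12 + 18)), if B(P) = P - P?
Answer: 0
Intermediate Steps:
B(P) = 0
-40*B(1/(-12 + 18)) = -40*0 = 0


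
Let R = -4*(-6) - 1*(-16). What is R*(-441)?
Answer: -17640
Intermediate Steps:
R = 40 (R = 24 + 16 = 40)
R*(-441) = 40*(-441) = -17640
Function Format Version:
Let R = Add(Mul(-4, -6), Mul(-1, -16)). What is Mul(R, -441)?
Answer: -17640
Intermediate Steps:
R = 40 (R = Add(24, 16) = 40)
Mul(R, -441) = Mul(40, -441) = -17640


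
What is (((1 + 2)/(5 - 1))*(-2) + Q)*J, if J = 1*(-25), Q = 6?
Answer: -225/2 ≈ -112.50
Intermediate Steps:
J = -25
(((1 + 2)/(5 - 1))*(-2) + Q)*J = (((1 + 2)/(5 - 1))*(-2) + 6)*(-25) = ((3/4)*(-2) + 6)*(-25) = ((3*(¼))*(-2) + 6)*(-25) = ((¾)*(-2) + 6)*(-25) = (-3/2 + 6)*(-25) = (9/2)*(-25) = -225/2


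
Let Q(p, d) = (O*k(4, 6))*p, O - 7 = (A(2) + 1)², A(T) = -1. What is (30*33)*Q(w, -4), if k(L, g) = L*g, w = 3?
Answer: 498960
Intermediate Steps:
O = 7 (O = 7 + (-1 + 1)² = 7 + 0² = 7 + 0 = 7)
Q(p, d) = 168*p (Q(p, d) = (7*(4*6))*p = (7*24)*p = 168*p)
(30*33)*Q(w, -4) = (30*33)*(168*3) = 990*504 = 498960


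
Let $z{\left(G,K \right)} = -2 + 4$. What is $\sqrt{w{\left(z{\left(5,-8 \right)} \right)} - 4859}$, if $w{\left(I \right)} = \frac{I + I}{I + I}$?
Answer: $i \sqrt{4858} \approx 69.699 i$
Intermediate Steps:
$z{\left(G,K \right)} = 2$
$w{\left(I \right)} = 1$ ($w{\left(I \right)} = \frac{2 I}{2 I} = 2 I \frac{1}{2 I} = 1$)
$\sqrt{w{\left(z{\left(5,-8 \right)} \right)} - 4859} = \sqrt{1 - 4859} = \sqrt{-4858} = i \sqrt{4858}$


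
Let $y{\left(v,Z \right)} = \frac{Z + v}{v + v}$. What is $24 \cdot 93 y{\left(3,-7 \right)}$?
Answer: $-1488$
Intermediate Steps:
$y{\left(v,Z \right)} = \frac{Z + v}{2 v}$
$24 \cdot 93 y{\left(3,-7 \right)} = 24 \cdot 93 \frac{-7 + 3}{2 \cdot 3} = 2232 \cdot \frac{1}{2} \cdot \frac{1}{3} \left(-4\right) = 2232 \left(- \frac{2}{3}\right) = -1488$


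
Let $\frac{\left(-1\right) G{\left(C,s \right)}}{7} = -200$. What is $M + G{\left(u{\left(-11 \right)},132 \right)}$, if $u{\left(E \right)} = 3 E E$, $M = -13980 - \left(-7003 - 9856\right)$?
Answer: $4279$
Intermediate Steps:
$M = 2879$ ($M = -13980 - \left(-7003 - 9856\right) = -13980 - -16859 = -13980 + 16859 = 2879$)
$u{\left(E \right)} = 3 E^{2}$
$G{\left(C,s \right)} = 1400$ ($G{\left(C,s \right)} = \left(-7\right) \left(-200\right) = 1400$)
$M + G{\left(u{\left(-11 \right)},132 \right)} = 2879 + 1400 = 4279$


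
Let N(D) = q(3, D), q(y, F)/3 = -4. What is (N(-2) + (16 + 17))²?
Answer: 441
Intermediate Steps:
q(y, F) = -12 (q(y, F) = 3*(-4) = -12)
N(D) = -12
(N(-2) + (16 + 17))² = (-12 + (16 + 17))² = (-12 + 33)² = 21² = 441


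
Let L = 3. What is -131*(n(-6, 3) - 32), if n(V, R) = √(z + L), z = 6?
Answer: 3799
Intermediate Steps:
n(V, R) = 3 (n(V, R) = √(6 + 3) = √9 = 3)
-131*(n(-6, 3) - 32) = -131*(3 - 32) = -131*(-29) = 3799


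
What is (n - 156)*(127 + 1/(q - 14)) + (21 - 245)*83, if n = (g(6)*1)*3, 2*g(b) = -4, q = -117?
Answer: -5130584/131 ≈ -39165.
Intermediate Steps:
g(b) = -2 (g(b) = (½)*(-4) = -2)
n = -6 (n = -2*1*3 = -2*3 = -6)
(n - 156)*(127 + 1/(q - 14)) + (21 - 245)*83 = (-6 - 156)*(127 + 1/(-117 - 14)) + (21 - 245)*83 = -162*(127 + 1/(-131)) - 224*83 = -162*(127 - 1/131) - 18592 = -162*16636/131 - 18592 = -2695032/131 - 18592 = -5130584/131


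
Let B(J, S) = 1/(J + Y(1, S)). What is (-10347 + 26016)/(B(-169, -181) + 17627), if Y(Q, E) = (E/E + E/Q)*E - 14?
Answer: 507628593/571061920 ≈ 0.88892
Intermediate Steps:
Y(Q, E) = -14 + E*(1 + E/Q) (Y(Q, E) = (1 + E/Q)*E - 14 = E*(1 + E/Q) - 14 = -14 + E*(1 + E/Q))
B(J, S) = 1/(-14 + J + S + S**2) (B(J, S) = 1/(J + (-14 + S + S**2/1)) = 1/(J + (-14 + S + S**2*1)) = 1/(J + (-14 + S + S**2)) = 1/(-14 + J + S + S**2))
(-10347 + 26016)/(B(-169, -181) + 17627) = (-10347 + 26016)/(1/(-14 - 169 - 181 + (-181)**2) + 17627) = 15669/(1/(-14 - 169 - 181 + 32761) + 17627) = 15669/(1/32397 + 17627) = 15669/(571061920/32397) = 15669*(32397/571061920) = 507628593/571061920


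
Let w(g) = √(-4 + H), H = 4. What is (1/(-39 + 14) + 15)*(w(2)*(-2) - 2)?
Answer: -748/25 ≈ -29.920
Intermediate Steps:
w(g) = 0 (w(g) = √(-4 + 4) = √0 = 0)
(1/(-39 + 14) + 15)*(w(2)*(-2) - 2) = (1/(-39 + 14) + 15)*(0*(-2) - 2) = (1/(-25) + 15)*(0 - 2) = (-1/25 + 15)*(-2) = (374/25)*(-2) = -748/25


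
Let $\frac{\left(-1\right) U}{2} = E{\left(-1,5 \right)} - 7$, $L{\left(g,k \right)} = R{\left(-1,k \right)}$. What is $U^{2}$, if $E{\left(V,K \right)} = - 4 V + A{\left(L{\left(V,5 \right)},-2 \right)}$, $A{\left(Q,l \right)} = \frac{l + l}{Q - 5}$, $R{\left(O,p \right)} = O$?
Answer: $\frac{196}{9} \approx 21.778$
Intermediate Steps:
$L{\left(g,k \right)} = -1$
$A{\left(Q,l \right)} = \frac{2 l}{-5 + Q}$
$E{\left(V,K \right)} = \frac{2}{3} - 4 V$ ($E{\left(V,K \right)} = - 4 V + 2 \left(-2\right) \frac{1}{-5 - 1} = - 4 V + 2 \left(-2\right) \frac{1}{-6} = - 4 V + 2 \left(-2\right) \left(- \frac{1}{6}\right) = - 4 V + \frac{2}{3} = \frac{2}{3} - 4 V$)
$U = \frac{14}{3}$ ($U = - 2 \left(\left(\frac{2}{3} - -4\right) - 7\right) = - 2 \left(\left(\frac{2}{3} + 4\right) - 7\right) = - 2 \left(\frac{14}{3} - 7\right) = \left(-2\right) \left(- \frac{7}{3}\right) = \frac{14}{3} \approx 4.6667$)
$U^{2} = \left(\frac{14}{3}\right)^{2} = \frac{196}{9}$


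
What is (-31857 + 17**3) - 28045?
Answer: -54989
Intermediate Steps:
(-31857 + 17**3) - 28045 = (-31857 + 4913) - 28045 = -26944 - 28045 = -54989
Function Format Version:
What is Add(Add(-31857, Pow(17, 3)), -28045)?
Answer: -54989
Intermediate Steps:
Add(Add(-31857, Pow(17, 3)), -28045) = Add(Add(-31857, 4913), -28045) = Add(-26944, -28045) = -54989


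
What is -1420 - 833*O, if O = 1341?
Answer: -1118473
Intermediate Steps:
-1420 - 833*O = -1420 - 833*1341 = -1420 - 1117053 = -1118473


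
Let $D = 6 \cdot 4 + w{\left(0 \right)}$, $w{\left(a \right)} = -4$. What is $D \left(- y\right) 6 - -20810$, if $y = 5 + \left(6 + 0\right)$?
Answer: $19490$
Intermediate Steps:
$y = 11$ ($y = 5 + 6 = 11$)
$D = 20$ ($D = 6 \cdot 4 - 4 = 24 - 4 = 20$)
$D \left(- y\right) 6 - -20810 = 20 \left(\left(-1\right) 11\right) 6 - -20810 = 20 \left(-11\right) 6 + 20810 = \left(-220\right) 6 + 20810 = -1320 + 20810 = 19490$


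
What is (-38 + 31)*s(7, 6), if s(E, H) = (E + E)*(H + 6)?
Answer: -1176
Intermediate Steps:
s(E, H) = 2*E*(6 + H) (s(E, H) = (2*E)*(6 + H) = 2*E*(6 + H))
(-38 + 31)*s(7, 6) = (-38 + 31)*(2*7*(6 + 6)) = -14*7*12 = -7*168 = -1176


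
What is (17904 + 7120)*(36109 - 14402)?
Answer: 543195968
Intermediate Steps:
(17904 + 7120)*(36109 - 14402) = 25024*21707 = 543195968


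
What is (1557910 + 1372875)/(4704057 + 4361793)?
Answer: 586157/1813170 ≈ 0.32328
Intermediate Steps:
(1557910 + 1372875)/(4704057 + 4361793) = 2930785/9065850 = 2930785*(1/9065850) = 586157/1813170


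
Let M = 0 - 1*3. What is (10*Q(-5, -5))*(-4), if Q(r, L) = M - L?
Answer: -80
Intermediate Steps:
M = -3 (M = 0 - 3 = -3)
Q(r, L) = -3 - L
(10*Q(-5, -5))*(-4) = (10*(-3 - 1*(-5)))*(-4) = (10*(-3 + 5))*(-4) = (10*2)*(-4) = 20*(-4) = -80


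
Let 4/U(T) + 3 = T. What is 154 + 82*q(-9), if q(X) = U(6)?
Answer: 790/3 ≈ 263.33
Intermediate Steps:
U(T) = 4/(-3 + T)
q(X) = 4/3 (q(X) = 4/(-3 + 6) = 4/3)
154 + 82*q(-9) = 154 + 82*(4/3) = 154 + 328/3 = 790/3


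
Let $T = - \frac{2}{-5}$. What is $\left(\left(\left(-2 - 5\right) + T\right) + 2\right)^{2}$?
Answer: $\frac{529}{25} \approx 21.16$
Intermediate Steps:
$T = \frac{2}{5}$ ($T = \left(-2\right) \left(- \frac{1}{5}\right) = \frac{2}{5} \approx 0.4$)
$\left(\left(\left(-2 - 5\right) + T\right) + 2\right)^{2} = \left(\left(\left(-2 - 5\right) + \frac{2}{5}\right) + 2\right)^{2} = \left(\left(-7 + \frac{2}{5}\right) + 2\right)^{2} = \left(- \frac{33}{5} + 2\right)^{2} = \left(- \frac{23}{5}\right)^{2} = \frac{529}{25}$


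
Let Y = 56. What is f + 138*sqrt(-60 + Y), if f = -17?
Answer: -17 + 276*I ≈ -17.0 + 276.0*I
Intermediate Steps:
f + 138*sqrt(-60 + Y) = -17 + 138*sqrt(-60 + 56) = -17 + 138*sqrt(-4) = -17 + 138*(2*I) = -17 + 276*I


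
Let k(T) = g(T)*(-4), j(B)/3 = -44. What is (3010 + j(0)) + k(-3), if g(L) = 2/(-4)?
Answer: 2880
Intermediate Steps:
j(B) = -132 (j(B) = 3*(-44) = -132)
g(L) = -1/2 (g(L) = 2*(-1/4) = -1/2)
k(T) = 2 (k(T) = -1/2*(-4) = 2)
(3010 + j(0)) + k(-3) = (3010 - 132) + 2 = 2878 + 2 = 2880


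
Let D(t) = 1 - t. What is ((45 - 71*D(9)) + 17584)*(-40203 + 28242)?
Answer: -217654317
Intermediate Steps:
((45 - 71*D(9)) + 17584)*(-40203 + 28242) = ((45 - 71*(1 - 1*9)) + 17584)*(-40203 + 28242) = ((45 - 71*(1 - 9)) + 17584)*(-11961) = ((45 - 71*(-8)) + 17584)*(-11961) = ((45 + 568) + 17584)*(-11961) = (613 + 17584)*(-11961) = 18197*(-11961) = -217654317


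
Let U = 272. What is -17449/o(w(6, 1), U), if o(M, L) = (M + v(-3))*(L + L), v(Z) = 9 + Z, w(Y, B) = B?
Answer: -17449/3808 ≈ -4.5822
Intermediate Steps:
o(M, L) = 2*L*(6 + M) (o(M, L) = (M + (9 - 3))*(L + L) = (M + 6)*(2*L) = (6 + M)*(2*L) = 2*L*(6 + M))
-17449/o(w(6, 1), U) = -17449*1/(544*(6 + 1)) = -17449/(2*272*7) = -17449/3808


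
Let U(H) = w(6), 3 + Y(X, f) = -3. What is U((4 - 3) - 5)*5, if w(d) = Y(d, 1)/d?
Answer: -5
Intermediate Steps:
Y(X, f) = -6 (Y(X, f) = -3 - 3 = -6)
w(d) = -6/d
U(H) = -1 (U(H) = -6/6 = -6*⅙ = -1)
U((4 - 3) - 5)*5 = -1*5 = -5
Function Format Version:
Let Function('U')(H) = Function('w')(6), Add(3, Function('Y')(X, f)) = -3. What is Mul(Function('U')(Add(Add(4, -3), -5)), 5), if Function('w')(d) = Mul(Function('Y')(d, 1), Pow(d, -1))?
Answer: -5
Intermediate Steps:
Function('Y')(X, f) = -6 (Function('Y')(X, f) = Add(-3, -3) = -6)
Function('w')(d) = Mul(-6, Pow(d, -1))
Function('U')(H) = -1 (Function('U')(H) = Mul(-6, Pow(6, -1)) = Mul(-6, Rational(1, 6)) = -1)
Mul(Function('U')(Add(Add(4, -3), -5)), 5) = Mul(-1, 5) = -5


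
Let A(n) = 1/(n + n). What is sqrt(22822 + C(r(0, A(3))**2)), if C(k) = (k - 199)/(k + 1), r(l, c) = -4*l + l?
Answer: sqrt(22623) ≈ 150.41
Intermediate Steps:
A(n) = 1/(2*n)
r(l, c) = -3*l
C(k) = (-199 + k)/(1 + k)
sqrt(22822 + C(r(0, A(3))**2)) = sqrt(22822 + (-199 + (-3*0)**2)/(1 + (-3*0)**2)) = sqrt(22822 + (-199 + 0**2)/(1 + 0**2)) = sqrt(22822 + (-199 + 0)/(1 + 0)) = sqrt(22822 - 199/1) = sqrt(22822 + 1*(-199)) = sqrt(22822 - 199) = sqrt(22623)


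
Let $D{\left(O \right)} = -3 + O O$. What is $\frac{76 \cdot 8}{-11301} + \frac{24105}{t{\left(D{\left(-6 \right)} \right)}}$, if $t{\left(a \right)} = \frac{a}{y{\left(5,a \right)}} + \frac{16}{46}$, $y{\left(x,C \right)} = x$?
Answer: $\frac{31326733783}{9029499} \approx 3469.4$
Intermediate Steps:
$D{\left(O \right)} = -3 + O^{2}$
$t{\left(a \right)} = \frac{8}{23} + \frac{a}{5}$ ($t{\left(a \right)} = \frac{a}{5} + \frac{16}{46} = a \frac{1}{5} + 16 \cdot \frac{1}{46} = \frac{a}{5} + \frac{8}{23} = \frac{8}{23} + \frac{a}{5}$)
$\frac{76 \cdot 8}{-11301} + \frac{24105}{t{\left(D{\left(-6 \right)} \right)}} = \frac{76 \cdot 8}{-11301} + \frac{24105}{\frac{8}{23} + \frac{-3 + \left(-6\right)^{2}}{5}} = 608 \left(- \frac{1}{11301}\right) + \frac{24105}{\frac{8}{23} + \frac{-3 + 36}{5}} = - \frac{608}{11301} + \frac{24105}{\frac{8}{23} + \frac{1}{5} \cdot 33} = - \frac{608}{11301} + \frac{24105}{\frac{8}{23} + \frac{33}{5}} = - \frac{608}{11301} + \frac{24105}{\frac{799}{115}} = - \frac{608}{11301} + 24105 \cdot \frac{115}{799} = - \frac{608}{11301} + \frac{2772075}{799} = \frac{31326733783}{9029499}$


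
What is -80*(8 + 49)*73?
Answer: -332880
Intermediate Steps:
-80*(8 + 49)*73 = -80*57*73 = -4560*73 = -332880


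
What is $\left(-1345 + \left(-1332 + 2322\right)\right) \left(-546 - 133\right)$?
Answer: $241045$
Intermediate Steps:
$\left(-1345 + \left(-1332 + 2322\right)\right) \left(-546 - 133\right) = \left(-1345 + 990\right) \left(-679\right) = \left(-355\right) \left(-679\right) = 241045$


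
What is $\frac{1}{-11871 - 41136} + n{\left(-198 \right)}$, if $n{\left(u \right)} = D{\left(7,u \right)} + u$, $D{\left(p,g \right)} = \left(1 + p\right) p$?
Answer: $- \frac{7526995}{53007} \approx -142.0$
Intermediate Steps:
$D{\left(p,g \right)} = p \left(1 + p\right)$
$n{\left(u \right)} = 56 + u$ ($n{\left(u \right)} = 7 \left(1 + 7\right) + u = 7 \cdot 8 + u = 56 + u$)
$\frac{1}{-11871 - 41136} + n{\left(-198 \right)} = \frac{1}{-11871 - 41136} + \left(56 - 198\right) = \frac{1}{-53007} - 142 = - \frac{1}{53007} - 142 = - \frac{7526995}{53007}$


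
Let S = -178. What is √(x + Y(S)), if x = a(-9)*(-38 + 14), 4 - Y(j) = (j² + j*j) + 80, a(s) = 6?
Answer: 2*I*√15897 ≈ 252.17*I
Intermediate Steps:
Y(j) = -76 - 2*j² (Y(j) = 4 - ((j² + j*j) + 80) = 4 - ((j² + j²) + 80) = 4 - (2*j² + 80) = 4 - (80 + 2*j²) = 4 + (-80 - 2*j²) = -76 - 2*j²)
x = -144 (x = 6*(-38 + 14) = 6*(-24) = -144)
√(x + Y(S)) = √(-144 + (-76 - 2*(-178)²)) = √(-144 + (-76 - 2*31684)) = √(-144 + (-76 - 63368)) = √(-144 - 63444) = √(-63588) = 2*I*√15897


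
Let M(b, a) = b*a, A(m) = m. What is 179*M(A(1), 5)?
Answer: 895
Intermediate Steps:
M(b, a) = a*b
179*M(A(1), 5) = 179*(5*1) = 179*5 = 895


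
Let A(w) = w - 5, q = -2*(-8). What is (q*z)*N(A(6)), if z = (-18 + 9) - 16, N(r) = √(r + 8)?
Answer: -1200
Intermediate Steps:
q = 16
A(w) = -5 + w
N(r) = √(8 + r)
z = -25 (z = -9 - 16 = -25)
(q*z)*N(A(6)) = (16*(-25))*√(8 + (-5 + 6)) = -400*√(8 + 1) = -400*√9 = -400*3 = -1200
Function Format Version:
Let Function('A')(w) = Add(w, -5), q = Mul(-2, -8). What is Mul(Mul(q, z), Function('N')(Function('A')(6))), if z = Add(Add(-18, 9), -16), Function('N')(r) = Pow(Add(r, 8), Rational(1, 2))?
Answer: -1200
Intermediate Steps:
q = 16
Function('A')(w) = Add(-5, w)
Function('N')(r) = Pow(Add(8, r), Rational(1, 2))
z = -25 (z = Add(-9, -16) = -25)
Mul(Mul(q, z), Function('N')(Function('A')(6))) = Mul(Mul(16, -25), Pow(Add(8, Add(-5, 6)), Rational(1, 2))) = Mul(-400, Pow(Add(8, 1), Rational(1, 2))) = Mul(-400, Pow(9, Rational(1, 2))) = Mul(-400, 3) = -1200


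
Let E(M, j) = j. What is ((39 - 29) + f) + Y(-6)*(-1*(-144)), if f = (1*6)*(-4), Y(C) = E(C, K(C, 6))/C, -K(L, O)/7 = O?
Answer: 994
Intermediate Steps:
K(L, O) = -7*O
Y(C) = -42/C (Y(C) = (-7*6)/C = -42/C)
f = -24 (f = 6*(-4) = -24)
((39 - 29) + f) + Y(-6)*(-1*(-144)) = ((39 - 29) - 24) + (-42/(-6))*(-1*(-144)) = (10 - 24) - 42*(-⅙)*144 = -14 + 7*144 = -14 + 1008 = 994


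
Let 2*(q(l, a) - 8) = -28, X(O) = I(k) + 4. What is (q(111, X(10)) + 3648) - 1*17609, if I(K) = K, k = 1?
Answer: -13967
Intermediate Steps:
X(O) = 5 (X(O) = 1 + 4 = 5)
q(l, a) = -6 (q(l, a) = 8 + (½)*(-28) = 8 - 14 = -6)
(q(111, X(10)) + 3648) - 1*17609 = (-6 + 3648) - 1*17609 = 3642 - 17609 = -13967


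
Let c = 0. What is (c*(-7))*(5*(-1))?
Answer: 0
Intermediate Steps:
(c*(-7))*(5*(-1)) = (0*(-7))*(5*(-1)) = 0*(-5) = 0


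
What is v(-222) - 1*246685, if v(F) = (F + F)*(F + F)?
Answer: -49549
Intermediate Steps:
v(F) = 4*F² (v(F) = (2*F)*(2*F) = 4*F²)
v(-222) - 1*246685 = 4*(-222)² - 1*246685 = 4*49284 - 246685 = 197136 - 246685 = -49549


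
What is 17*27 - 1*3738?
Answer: -3279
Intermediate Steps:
17*27 - 1*3738 = 459 - 3738 = -3279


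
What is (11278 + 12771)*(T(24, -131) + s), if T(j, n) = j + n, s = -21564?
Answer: -521165879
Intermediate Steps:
(11278 + 12771)*(T(24, -131) + s) = (11278 + 12771)*((24 - 131) - 21564) = 24049*(-107 - 21564) = 24049*(-21671) = -521165879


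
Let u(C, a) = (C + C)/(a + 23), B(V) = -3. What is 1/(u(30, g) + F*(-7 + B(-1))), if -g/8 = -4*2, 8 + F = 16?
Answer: -29/2300 ≈ -0.012609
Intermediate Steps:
F = 8 (F = -8 + 16 = 8)
g = 64 (g = -(-32)*2 = -8*(-8) = 64)
u(C, a) = 2*C/(23 + a) (u(C, a) = (2*C)/(23 + a) = 2*C/(23 + a))
1/(u(30, g) + F*(-7 + B(-1))) = 1/(2*30/(23 + 64) + 8*(-7 - 3)) = 1/(2*30/87 + 8*(-10)) = 1/(2*30*(1/87) - 80) = 1/(20/29 - 80) = 1/(-2300/29) = -29/2300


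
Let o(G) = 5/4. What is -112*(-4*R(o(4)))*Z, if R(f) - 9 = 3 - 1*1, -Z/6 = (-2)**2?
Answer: -118272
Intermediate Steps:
Z = -24 (Z = -6*(-2)**2 = -6*4 = -24)
o(G) = 5/4 (o(G) = 5*(1/4) = 5/4)
R(f) = 11 (R(f) = 9 + (3 - 1*1) = 9 + (3 - 1) = 9 + 2 = 11)
-112*(-4*R(o(4)))*Z = -112*(-4*11)*(-24) = -(-4928)*(-24) = -112*1056 = -118272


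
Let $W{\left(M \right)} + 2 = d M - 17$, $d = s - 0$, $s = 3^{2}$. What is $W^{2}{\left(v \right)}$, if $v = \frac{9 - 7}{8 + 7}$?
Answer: $\frac{7921}{25} \approx 316.84$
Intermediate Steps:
$s = 9$
$v = \frac{2}{15} \approx 0.13333$
$d = 9$ ($d = 9 - 0 = 9 + 0 = 9$)
$W{\left(M \right)} = -19 + 9 M$ ($W{\left(M \right)} = -2 + \left(9 M - 17\right) = -2 + \left(-17 + 9 M\right) = -19 + 9 M$)
$W^{2}{\left(v \right)} = \left(-19 + 9 \cdot \frac{2}{15}\right)^{2} = \left(-19 + \frac{6}{5}\right)^{2} = \left(- \frac{89}{5}\right)^{2} = \frac{7921}{25}$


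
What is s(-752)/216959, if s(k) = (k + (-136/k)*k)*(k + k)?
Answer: 1335552/216959 ≈ 6.1558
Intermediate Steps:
s(k) = 2*k*(-136 + k) (s(k) = (k - 136)*(2*k) = (-136 + k)*(2*k) = 2*k*(-136 + k))
s(-752)/216959 = (2*(-752)*(-136 - 752))/216959 = (2*(-752)*(-888))*(1/216959) = 1335552*(1/216959) = 1335552/216959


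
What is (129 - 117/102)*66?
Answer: 143451/17 ≈ 8438.3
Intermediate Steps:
(129 - 117/102)*66 = (129 - 117*1/102)*66 = (129 - 39/34)*66 = (4347/34)*66 = 143451/17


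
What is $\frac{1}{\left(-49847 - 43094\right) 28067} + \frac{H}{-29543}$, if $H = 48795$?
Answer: $- \frac{127285419447908}{77065132613521} \approx -1.6517$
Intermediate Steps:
$\frac{1}{\left(-49847 - 43094\right) 28067} + \frac{H}{-29543} = \frac{1}{\left(-49847 - 43094\right) 28067} + \frac{48795}{-29543} = \frac{1}{-92941} \cdot \frac{1}{28067} + 48795 \left(- \frac{1}{29543}\right) = \left(- \frac{1}{92941}\right) \frac{1}{28067} - \frac{48795}{29543} = - \frac{1}{2608575047} - \frac{48795}{29543} = - \frac{127285419447908}{77065132613521}$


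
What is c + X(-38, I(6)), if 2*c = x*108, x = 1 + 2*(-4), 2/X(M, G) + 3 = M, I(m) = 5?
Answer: -15500/41 ≈ -378.05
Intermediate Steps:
X(M, G) = 2/(-3 + M)
x = -7 (x = 1 - 8 = -7)
c = -378 (c = (-7*108)/2 = (1/2)*(-756) = -378)
c + X(-38, I(6)) = -378 + 2/(-3 - 38) = -378 + 2/(-41) = -378 + 2*(-1/41) = -378 - 2/41 = -15500/41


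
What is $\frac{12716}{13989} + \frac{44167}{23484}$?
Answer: $\frac{101830523}{36501964} \approx 2.7897$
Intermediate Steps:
$\frac{12716}{13989} + \frac{44167}{23484} = \frac{101830523}{36501964}$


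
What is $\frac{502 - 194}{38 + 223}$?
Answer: $\frac{308}{261} \approx 1.1801$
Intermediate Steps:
$\frac{502 - 194}{38 + 223} = \frac{308}{261}$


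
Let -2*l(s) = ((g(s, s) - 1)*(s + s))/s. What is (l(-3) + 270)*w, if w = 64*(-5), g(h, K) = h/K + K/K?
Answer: -86080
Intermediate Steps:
g(h, K) = 1 + h/K (g(h, K) = h/K + 1 = 1 + h/K)
l(s) = -1 (l(s) = -((s + s)/s - 1)*(s + s)/(2*s) = -((2*s)/s - 1)*(2*s)/(2*s) = -(2 - 1)*(2*s)/(2*s) = -1*(2*s)/(2*s) = -2*s/(2*s) = -½*2 = -1)
w = -320
(l(-3) + 270)*w = (-1 + 270)*(-320) = 269*(-320) = -86080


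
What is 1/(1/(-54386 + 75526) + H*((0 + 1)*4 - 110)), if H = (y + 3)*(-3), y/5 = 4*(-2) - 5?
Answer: -21140/416796239 ≈ -5.0720e-5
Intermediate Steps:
y = -65 (y = 5*(4*(-2) - 5) = 5*(-8 - 5) = 5*(-13) = -65)
H = 186 (H = (-65 + 3)*(-3) = -62*(-3) = 186)
1/(1/(-54386 + 75526) + H*((0 + 1)*4 - 110)) = 1/(1/(-54386 + 75526) + 186*((0 + 1)*4 - 110)) = 1/(1/21140 + 186*(1*4 - 110)) = 1/(1/21140 + 186*(4 - 110)) = 1/(1/21140 + 186*(-106)) = 1/(1/21140 - 19716) = 1/(-416796239/21140) = -21140/416796239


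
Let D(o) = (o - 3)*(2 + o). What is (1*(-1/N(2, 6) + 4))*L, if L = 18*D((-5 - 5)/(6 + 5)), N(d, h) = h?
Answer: -35604/121 ≈ -294.25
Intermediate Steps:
D(o) = (-3 + o)*(2 + o)
L = -9288/121 (L = 18*(-6 + ((-5 - 5)/(6 + 5))² - (-5 - 5)/(6 + 5)) = 18*(-6 + (-10/11)² - (-10)/11) = 18*(-6 + (-10*1/11)² - (-10)/11) = 18*(-6 + (-10/11)² - 1*(-10/11)) = 18*(-6 + 100/121 + 10/11) = 18*(-516/121) = -9288/121 ≈ -76.760)
(1*(-1/N(2, 6) + 4))*L = (1*(-1/6 + 4))*(-9288/121) = (1*(-1*⅙ + 4))*(-9288/121) = (1*(-⅙ + 4))*(-9288/121) = (1*(23/6))*(-9288/121) = (23/6)*(-9288/121) = -35604/121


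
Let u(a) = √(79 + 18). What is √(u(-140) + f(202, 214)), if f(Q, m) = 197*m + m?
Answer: √(42372 + √97) ≈ 205.87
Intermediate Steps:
f(Q, m) = 198*m
u(a) = √97
√(u(-140) + f(202, 214)) = √(√97 + 198*214) = √(√97 + 42372) = √(42372 + √97)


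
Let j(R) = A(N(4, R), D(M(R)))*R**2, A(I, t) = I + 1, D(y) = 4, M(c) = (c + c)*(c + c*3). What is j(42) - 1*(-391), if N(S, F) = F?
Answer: 76243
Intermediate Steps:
M(c) = 8*c**2 (M(c) = (2*c)*(c + 3*c) = (2*c)*(4*c) = 8*c**2)
A(I, t) = 1 + I
j(R) = R**2*(1 + R) (j(R) = (1 + R)*R**2 = R**2*(1 + R))
j(42) - 1*(-391) = 42**2*(1 + 42) - 1*(-391) = 1764*43 + 391 = 75852 + 391 = 76243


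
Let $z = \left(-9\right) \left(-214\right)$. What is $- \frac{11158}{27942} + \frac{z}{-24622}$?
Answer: $- \frac{82137142}{171996981} \approx -0.47755$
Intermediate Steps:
$z = 1926$
$- \frac{11158}{27942} + \frac{z}{-24622} = - \frac{11158}{27942} + \frac{1926}{-24622} = \left(-11158\right) \frac{1}{27942} + 1926 \left(- \frac{1}{24622}\right) = - \frac{5579}{13971} - \frac{963}{12311} = - \frac{82137142}{171996981}$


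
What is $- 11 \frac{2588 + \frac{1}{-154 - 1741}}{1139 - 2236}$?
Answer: $\frac{53946849}{2078815} \approx 25.951$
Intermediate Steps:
$- 11 \frac{2588 + \frac{1}{-154 - 1741}}{1139 - 2236} = - 11 \frac{2588 + \frac{1}{-1895}}{-1097} = - 11 \left(2588 - \frac{1}{1895}\right) \left(- \frac{1}{1097}\right) = - 11 \cdot \frac{4904259}{1895} \left(- \frac{1}{1097}\right) = \left(-11\right) \left(- \frac{4904259}{2078815}\right) = \frac{53946849}{2078815}$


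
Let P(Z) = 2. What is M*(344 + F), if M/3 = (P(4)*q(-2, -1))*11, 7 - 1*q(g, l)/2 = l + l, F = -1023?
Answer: -806652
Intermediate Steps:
q(g, l) = 14 - 4*l (q(g, l) = 14 - 2*(l + l) = 14 - 4*l)
M = 1188 (M = 3*((2*(14 - 4*(-1)))*11) = 3*((2*(14 + 4))*11) = 3*((2*18)*11) = 3*(36*11) = 3*396 = 1188)
M*(344 + F) = 1188*(344 - 1023) = 1188*(-679) = -806652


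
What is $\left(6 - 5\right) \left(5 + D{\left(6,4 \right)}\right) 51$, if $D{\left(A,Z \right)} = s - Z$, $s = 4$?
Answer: $255$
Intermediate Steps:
$D{\left(A,Z \right)} = 4 - Z$
$\left(6 - 5\right) \left(5 + D{\left(6,4 \right)}\right) 51 = \left(6 - 5\right) \left(5 + \left(4 - 4\right)\right) 51 = 1 \left(5 + \left(4 - 4\right)\right) 51 = 1 \left(5 + 0\right) 51 = 1 \cdot 5 \cdot 51 = 5 \cdot 51 = 255$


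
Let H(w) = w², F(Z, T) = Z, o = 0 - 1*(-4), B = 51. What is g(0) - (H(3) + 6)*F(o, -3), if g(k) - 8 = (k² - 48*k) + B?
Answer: -1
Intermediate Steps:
o = 4 (o = 0 + 4 = 4)
g(k) = 59 + k² - 48*k (g(k) = 8 + ((k² - 48*k) + 51) = 8 + (51 + k² - 48*k) = 59 + k² - 48*k)
g(0) - (H(3) + 6)*F(o, -3) = (59 + 0² - 48*0) - (3² + 6)*4 = (59 + 0 + 0) - (9 + 6)*4 = 59 - 15*4 = 59 - 1*60 = 59 - 60 = -1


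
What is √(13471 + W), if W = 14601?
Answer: 22*√58 ≈ 167.55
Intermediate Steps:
√(13471 + W) = √(13471 + 14601) = √28072 = 22*√58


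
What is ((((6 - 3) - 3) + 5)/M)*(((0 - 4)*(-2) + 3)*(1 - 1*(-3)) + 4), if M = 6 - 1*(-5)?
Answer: 240/11 ≈ 21.818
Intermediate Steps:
M = 11 (M = 6 + 5 = 11)
((((6 - 3) - 3) + 5)/M)*(((0 - 4)*(-2) + 3)*(1 - 1*(-3)) + 4) = ((((6 - 3) - 3) + 5)/11)*(((0 - 4)*(-2) + 3)*(1 - 1*(-3)) + 4) = (((3 - 3) + 5)*(1/11))*((-4*(-2) + 3)*(1 + 3) + 4) = ((0 + 5)*(1/11))*((8 + 3)*4 + 4) = (5*(1/11))*(11*4 + 4) = 5*(44 + 4)/11 = (5/11)*48 = 240/11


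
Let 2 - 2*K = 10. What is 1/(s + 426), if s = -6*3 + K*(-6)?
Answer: 1/432 ≈ 0.0023148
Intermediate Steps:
K = -4 (K = 1 - ½*10 = 1 - 5 = -4)
s = 6 (s = -6*3 - 4*(-6) = -18 + 24 = 6)
1/(s + 426) = 1/(6 + 426) = 1/432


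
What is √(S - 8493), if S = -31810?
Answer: I*√40303 ≈ 200.76*I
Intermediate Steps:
√(S - 8493) = √(-31810 - 8493) = √(-40303) = I*√40303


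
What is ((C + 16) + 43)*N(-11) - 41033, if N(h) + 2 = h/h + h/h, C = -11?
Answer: -41033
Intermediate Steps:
N(h) = 0 (N(h) = -2 + (h/h + h/h) = -2 + (1 + 1) = -2 + 2 = 0)
((C + 16) + 43)*N(-11) - 41033 = ((-11 + 16) + 43)*0 - 41033 = (5 + 43)*0 - 41033 = 48*0 - 41033 = 0 - 41033 = -41033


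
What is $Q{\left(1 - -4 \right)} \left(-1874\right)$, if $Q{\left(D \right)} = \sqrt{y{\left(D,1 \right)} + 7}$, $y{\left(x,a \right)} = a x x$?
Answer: $- 7496 \sqrt{2} \approx -10601.0$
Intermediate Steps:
$y{\left(x,a \right)} = a x^{2}$
$Q{\left(D \right)} = \sqrt{7 + D^{2}}$ ($Q{\left(D \right)} = \sqrt{1 D^{2} + 7} = \sqrt{D^{2} + 7} = \sqrt{7 + D^{2}}$)
$Q{\left(1 - -4 \right)} \left(-1874\right) = \sqrt{7 + \left(1 - -4\right)^{2}} \left(-1874\right) = \sqrt{7 + \left(1 + 4\right)^{2}} \left(-1874\right) = \sqrt{7 + 5^{2}} \left(-1874\right) = \sqrt{7 + 25} \left(-1874\right) = \sqrt{32} \left(-1874\right) = 4 \sqrt{2} \left(-1874\right) = - 7496 \sqrt{2}$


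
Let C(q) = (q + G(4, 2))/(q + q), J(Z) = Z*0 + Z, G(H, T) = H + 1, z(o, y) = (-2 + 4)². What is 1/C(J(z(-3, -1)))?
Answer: 8/9 ≈ 0.88889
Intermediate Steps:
z(o, y) = 4 (z(o, y) = 2² = 4)
G(H, T) = 1 + H
J(Z) = Z (J(Z) = 0 + Z = Z)
C(q) = (5 + q)/(2*q) (C(q) = (q + (1 + 4))/(q + q) = (q + 5)/((2*q)) = (5 + q)*(1/(2*q)) = (5 + q)/(2*q))
1/C(J(z(-3, -1))) = 1/((½)*(5 + 4)/4) = 1/((½)*(¼)*9) = 1/(9/8) = 8/9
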